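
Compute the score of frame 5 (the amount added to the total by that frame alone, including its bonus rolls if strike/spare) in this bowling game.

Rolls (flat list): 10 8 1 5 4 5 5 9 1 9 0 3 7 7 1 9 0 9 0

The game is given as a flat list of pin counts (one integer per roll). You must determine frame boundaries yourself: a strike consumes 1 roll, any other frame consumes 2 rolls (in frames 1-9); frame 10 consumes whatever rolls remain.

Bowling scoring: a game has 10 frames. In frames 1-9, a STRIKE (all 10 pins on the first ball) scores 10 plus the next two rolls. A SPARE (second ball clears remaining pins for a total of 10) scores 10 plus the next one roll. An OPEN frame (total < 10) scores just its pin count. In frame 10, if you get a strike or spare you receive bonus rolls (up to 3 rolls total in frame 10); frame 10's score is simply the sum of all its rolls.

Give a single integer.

Answer: 19

Derivation:
Frame 1: STRIKE. 10 + next two rolls (8+1) = 19. Cumulative: 19
Frame 2: OPEN (8+1=9). Cumulative: 28
Frame 3: OPEN (5+4=9). Cumulative: 37
Frame 4: SPARE (5+5=10). 10 + next roll (9) = 19. Cumulative: 56
Frame 5: SPARE (9+1=10). 10 + next roll (9) = 19. Cumulative: 75
Frame 6: OPEN (9+0=9). Cumulative: 84
Frame 7: SPARE (3+7=10). 10 + next roll (7) = 17. Cumulative: 101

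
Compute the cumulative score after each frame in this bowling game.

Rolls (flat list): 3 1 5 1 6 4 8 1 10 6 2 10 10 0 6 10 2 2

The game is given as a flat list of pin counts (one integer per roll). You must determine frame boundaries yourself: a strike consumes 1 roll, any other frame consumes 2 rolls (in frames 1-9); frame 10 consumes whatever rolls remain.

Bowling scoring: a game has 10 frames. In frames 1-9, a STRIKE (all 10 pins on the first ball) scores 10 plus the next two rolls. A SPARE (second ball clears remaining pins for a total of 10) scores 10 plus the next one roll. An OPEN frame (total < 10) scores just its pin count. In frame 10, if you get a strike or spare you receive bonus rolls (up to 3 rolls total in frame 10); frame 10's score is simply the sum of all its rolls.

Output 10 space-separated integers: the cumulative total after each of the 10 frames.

Frame 1: OPEN (3+1=4). Cumulative: 4
Frame 2: OPEN (5+1=6). Cumulative: 10
Frame 3: SPARE (6+4=10). 10 + next roll (8) = 18. Cumulative: 28
Frame 4: OPEN (8+1=9). Cumulative: 37
Frame 5: STRIKE. 10 + next two rolls (6+2) = 18. Cumulative: 55
Frame 6: OPEN (6+2=8). Cumulative: 63
Frame 7: STRIKE. 10 + next two rolls (10+0) = 20. Cumulative: 83
Frame 8: STRIKE. 10 + next two rolls (0+6) = 16. Cumulative: 99
Frame 9: OPEN (0+6=6). Cumulative: 105
Frame 10: STRIKE. Sum of all frame-10 rolls (10+2+2) = 14. Cumulative: 119

Answer: 4 10 28 37 55 63 83 99 105 119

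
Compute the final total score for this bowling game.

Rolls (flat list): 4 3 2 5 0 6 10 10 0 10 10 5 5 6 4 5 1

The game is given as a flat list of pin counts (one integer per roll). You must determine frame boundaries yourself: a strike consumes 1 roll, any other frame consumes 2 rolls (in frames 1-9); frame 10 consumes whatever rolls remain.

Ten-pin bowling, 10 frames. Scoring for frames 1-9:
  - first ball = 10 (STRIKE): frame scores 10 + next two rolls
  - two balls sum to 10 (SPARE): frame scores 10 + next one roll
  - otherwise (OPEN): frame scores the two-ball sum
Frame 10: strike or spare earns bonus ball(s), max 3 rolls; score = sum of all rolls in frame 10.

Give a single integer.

Frame 1: OPEN (4+3=7). Cumulative: 7
Frame 2: OPEN (2+5=7). Cumulative: 14
Frame 3: OPEN (0+6=6). Cumulative: 20
Frame 4: STRIKE. 10 + next two rolls (10+0) = 20. Cumulative: 40
Frame 5: STRIKE. 10 + next two rolls (0+10) = 20. Cumulative: 60
Frame 6: SPARE (0+10=10). 10 + next roll (10) = 20. Cumulative: 80
Frame 7: STRIKE. 10 + next two rolls (5+5) = 20. Cumulative: 100
Frame 8: SPARE (5+5=10). 10 + next roll (6) = 16. Cumulative: 116
Frame 9: SPARE (6+4=10). 10 + next roll (5) = 15. Cumulative: 131
Frame 10: OPEN. Sum of all frame-10 rolls (5+1) = 6. Cumulative: 137

Answer: 137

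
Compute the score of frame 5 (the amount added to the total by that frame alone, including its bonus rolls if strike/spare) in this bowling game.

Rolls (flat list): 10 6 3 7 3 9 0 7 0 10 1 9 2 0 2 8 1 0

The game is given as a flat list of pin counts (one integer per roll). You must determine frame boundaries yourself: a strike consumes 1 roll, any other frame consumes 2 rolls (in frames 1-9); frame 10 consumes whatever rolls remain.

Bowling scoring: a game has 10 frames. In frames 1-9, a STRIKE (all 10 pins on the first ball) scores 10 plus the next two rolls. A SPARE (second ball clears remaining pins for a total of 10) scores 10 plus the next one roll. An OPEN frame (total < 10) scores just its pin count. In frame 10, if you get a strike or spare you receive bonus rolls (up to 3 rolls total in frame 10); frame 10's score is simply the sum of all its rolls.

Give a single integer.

Frame 1: STRIKE. 10 + next two rolls (6+3) = 19. Cumulative: 19
Frame 2: OPEN (6+3=9). Cumulative: 28
Frame 3: SPARE (7+3=10). 10 + next roll (9) = 19. Cumulative: 47
Frame 4: OPEN (9+0=9). Cumulative: 56
Frame 5: OPEN (7+0=7). Cumulative: 63
Frame 6: STRIKE. 10 + next two rolls (1+9) = 20. Cumulative: 83
Frame 7: SPARE (1+9=10). 10 + next roll (2) = 12. Cumulative: 95

Answer: 7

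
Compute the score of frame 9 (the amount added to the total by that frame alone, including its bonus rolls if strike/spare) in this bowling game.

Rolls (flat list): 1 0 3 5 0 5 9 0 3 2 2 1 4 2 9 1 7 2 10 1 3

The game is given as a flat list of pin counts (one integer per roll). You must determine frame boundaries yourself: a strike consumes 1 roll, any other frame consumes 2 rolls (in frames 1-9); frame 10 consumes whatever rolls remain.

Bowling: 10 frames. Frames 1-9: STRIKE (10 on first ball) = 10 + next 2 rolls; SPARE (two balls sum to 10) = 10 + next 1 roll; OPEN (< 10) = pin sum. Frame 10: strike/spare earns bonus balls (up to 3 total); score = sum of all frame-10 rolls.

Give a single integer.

Answer: 9

Derivation:
Frame 1: OPEN (1+0=1). Cumulative: 1
Frame 2: OPEN (3+5=8). Cumulative: 9
Frame 3: OPEN (0+5=5). Cumulative: 14
Frame 4: OPEN (9+0=9). Cumulative: 23
Frame 5: OPEN (3+2=5). Cumulative: 28
Frame 6: OPEN (2+1=3). Cumulative: 31
Frame 7: OPEN (4+2=6). Cumulative: 37
Frame 8: SPARE (9+1=10). 10 + next roll (7) = 17. Cumulative: 54
Frame 9: OPEN (7+2=9). Cumulative: 63
Frame 10: STRIKE. Sum of all frame-10 rolls (10+1+3) = 14. Cumulative: 77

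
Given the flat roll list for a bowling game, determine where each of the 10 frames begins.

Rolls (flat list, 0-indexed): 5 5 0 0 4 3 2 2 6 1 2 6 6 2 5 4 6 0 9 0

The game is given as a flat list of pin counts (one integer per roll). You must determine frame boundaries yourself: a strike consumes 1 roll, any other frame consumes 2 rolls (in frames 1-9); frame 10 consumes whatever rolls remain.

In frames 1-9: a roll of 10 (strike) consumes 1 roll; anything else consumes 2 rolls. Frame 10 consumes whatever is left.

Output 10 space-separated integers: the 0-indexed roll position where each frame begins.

Frame 1 starts at roll index 0: rolls=5,5 (sum=10), consumes 2 rolls
Frame 2 starts at roll index 2: rolls=0,0 (sum=0), consumes 2 rolls
Frame 3 starts at roll index 4: rolls=4,3 (sum=7), consumes 2 rolls
Frame 4 starts at roll index 6: rolls=2,2 (sum=4), consumes 2 rolls
Frame 5 starts at roll index 8: rolls=6,1 (sum=7), consumes 2 rolls
Frame 6 starts at roll index 10: rolls=2,6 (sum=8), consumes 2 rolls
Frame 7 starts at roll index 12: rolls=6,2 (sum=8), consumes 2 rolls
Frame 8 starts at roll index 14: rolls=5,4 (sum=9), consumes 2 rolls
Frame 9 starts at roll index 16: rolls=6,0 (sum=6), consumes 2 rolls
Frame 10 starts at roll index 18: 2 remaining rolls

Answer: 0 2 4 6 8 10 12 14 16 18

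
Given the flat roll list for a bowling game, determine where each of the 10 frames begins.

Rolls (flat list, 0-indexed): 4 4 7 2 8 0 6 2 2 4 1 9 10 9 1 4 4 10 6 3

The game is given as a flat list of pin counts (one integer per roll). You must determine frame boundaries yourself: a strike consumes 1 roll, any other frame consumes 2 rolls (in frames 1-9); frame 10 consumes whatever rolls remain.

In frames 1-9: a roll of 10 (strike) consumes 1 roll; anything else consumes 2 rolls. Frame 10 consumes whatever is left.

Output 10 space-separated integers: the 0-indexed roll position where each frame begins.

Answer: 0 2 4 6 8 10 12 13 15 17

Derivation:
Frame 1 starts at roll index 0: rolls=4,4 (sum=8), consumes 2 rolls
Frame 2 starts at roll index 2: rolls=7,2 (sum=9), consumes 2 rolls
Frame 3 starts at roll index 4: rolls=8,0 (sum=8), consumes 2 rolls
Frame 4 starts at roll index 6: rolls=6,2 (sum=8), consumes 2 rolls
Frame 5 starts at roll index 8: rolls=2,4 (sum=6), consumes 2 rolls
Frame 6 starts at roll index 10: rolls=1,9 (sum=10), consumes 2 rolls
Frame 7 starts at roll index 12: roll=10 (strike), consumes 1 roll
Frame 8 starts at roll index 13: rolls=9,1 (sum=10), consumes 2 rolls
Frame 9 starts at roll index 15: rolls=4,4 (sum=8), consumes 2 rolls
Frame 10 starts at roll index 17: 3 remaining rolls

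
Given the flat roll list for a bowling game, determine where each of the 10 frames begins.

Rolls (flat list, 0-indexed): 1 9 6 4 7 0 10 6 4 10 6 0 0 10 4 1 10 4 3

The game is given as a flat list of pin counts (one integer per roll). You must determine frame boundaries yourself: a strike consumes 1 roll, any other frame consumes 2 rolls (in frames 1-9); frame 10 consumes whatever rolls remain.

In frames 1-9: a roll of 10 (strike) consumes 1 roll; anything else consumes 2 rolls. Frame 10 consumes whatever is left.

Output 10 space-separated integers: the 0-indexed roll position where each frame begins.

Frame 1 starts at roll index 0: rolls=1,9 (sum=10), consumes 2 rolls
Frame 2 starts at roll index 2: rolls=6,4 (sum=10), consumes 2 rolls
Frame 3 starts at roll index 4: rolls=7,0 (sum=7), consumes 2 rolls
Frame 4 starts at roll index 6: roll=10 (strike), consumes 1 roll
Frame 5 starts at roll index 7: rolls=6,4 (sum=10), consumes 2 rolls
Frame 6 starts at roll index 9: roll=10 (strike), consumes 1 roll
Frame 7 starts at roll index 10: rolls=6,0 (sum=6), consumes 2 rolls
Frame 8 starts at roll index 12: rolls=0,10 (sum=10), consumes 2 rolls
Frame 9 starts at roll index 14: rolls=4,1 (sum=5), consumes 2 rolls
Frame 10 starts at roll index 16: 3 remaining rolls

Answer: 0 2 4 6 7 9 10 12 14 16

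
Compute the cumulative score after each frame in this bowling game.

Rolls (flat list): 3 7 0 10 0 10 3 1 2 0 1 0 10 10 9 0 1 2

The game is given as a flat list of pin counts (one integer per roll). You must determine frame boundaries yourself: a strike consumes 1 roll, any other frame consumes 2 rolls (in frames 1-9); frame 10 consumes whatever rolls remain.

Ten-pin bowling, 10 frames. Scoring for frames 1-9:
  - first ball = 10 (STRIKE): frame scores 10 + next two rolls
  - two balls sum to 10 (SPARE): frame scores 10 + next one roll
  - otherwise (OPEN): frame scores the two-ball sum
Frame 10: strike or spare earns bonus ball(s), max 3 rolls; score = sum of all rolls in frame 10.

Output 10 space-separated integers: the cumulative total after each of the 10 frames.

Answer: 10 20 33 37 39 40 69 88 97 100

Derivation:
Frame 1: SPARE (3+7=10). 10 + next roll (0) = 10. Cumulative: 10
Frame 2: SPARE (0+10=10). 10 + next roll (0) = 10. Cumulative: 20
Frame 3: SPARE (0+10=10). 10 + next roll (3) = 13. Cumulative: 33
Frame 4: OPEN (3+1=4). Cumulative: 37
Frame 5: OPEN (2+0=2). Cumulative: 39
Frame 6: OPEN (1+0=1). Cumulative: 40
Frame 7: STRIKE. 10 + next two rolls (10+9) = 29. Cumulative: 69
Frame 8: STRIKE. 10 + next two rolls (9+0) = 19. Cumulative: 88
Frame 9: OPEN (9+0=9). Cumulative: 97
Frame 10: OPEN. Sum of all frame-10 rolls (1+2) = 3. Cumulative: 100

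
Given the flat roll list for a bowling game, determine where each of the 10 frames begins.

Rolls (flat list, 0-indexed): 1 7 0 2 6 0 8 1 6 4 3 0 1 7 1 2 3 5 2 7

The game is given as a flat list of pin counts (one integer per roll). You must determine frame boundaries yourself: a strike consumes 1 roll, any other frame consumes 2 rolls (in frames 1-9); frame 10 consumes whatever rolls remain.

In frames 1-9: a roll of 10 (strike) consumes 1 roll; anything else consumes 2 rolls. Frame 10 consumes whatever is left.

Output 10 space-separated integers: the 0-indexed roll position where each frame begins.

Frame 1 starts at roll index 0: rolls=1,7 (sum=8), consumes 2 rolls
Frame 2 starts at roll index 2: rolls=0,2 (sum=2), consumes 2 rolls
Frame 3 starts at roll index 4: rolls=6,0 (sum=6), consumes 2 rolls
Frame 4 starts at roll index 6: rolls=8,1 (sum=9), consumes 2 rolls
Frame 5 starts at roll index 8: rolls=6,4 (sum=10), consumes 2 rolls
Frame 6 starts at roll index 10: rolls=3,0 (sum=3), consumes 2 rolls
Frame 7 starts at roll index 12: rolls=1,7 (sum=8), consumes 2 rolls
Frame 8 starts at roll index 14: rolls=1,2 (sum=3), consumes 2 rolls
Frame 9 starts at roll index 16: rolls=3,5 (sum=8), consumes 2 rolls
Frame 10 starts at roll index 18: 2 remaining rolls

Answer: 0 2 4 6 8 10 12 14 16 18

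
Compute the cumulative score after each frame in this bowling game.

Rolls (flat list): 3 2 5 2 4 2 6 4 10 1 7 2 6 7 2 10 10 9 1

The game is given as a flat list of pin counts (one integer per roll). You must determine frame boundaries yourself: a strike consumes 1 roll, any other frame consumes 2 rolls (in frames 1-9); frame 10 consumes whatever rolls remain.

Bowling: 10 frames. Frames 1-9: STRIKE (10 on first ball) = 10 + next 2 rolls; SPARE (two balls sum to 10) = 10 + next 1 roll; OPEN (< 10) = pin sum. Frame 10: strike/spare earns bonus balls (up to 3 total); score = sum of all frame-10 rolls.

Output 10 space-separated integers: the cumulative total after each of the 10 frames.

Answer: 5 12 18 38 56 64 72 81 110 130

Derivation:
Frame 1: OPEN (3+2=5). Cumulative: 5
Frame 2: OPEN (5+2=7). Cumulative: 12
Frame 3: OPEN (4+2=6). Cumulative: 18
Frame 4: SPARE (6+4=10). 10 + next roll (10) = 20. Cumulative: 38
Frame 5: STRIKE. 10 + next two rolls (1+7) = 18. Cumulative: 56
Frame 6: OPEN (1+7=8). Cumulative: 64
Frame 7: OPEN (2+6=8). Cumulative: 72
Frame 8: OPEN (7+2=9). Cumulative: 81
Frame 9: STRIKE. 10 + next two rolls (10+9) = 29. Cumulative: 110
Frame 10: STRIKE. Sum of all frame-10 rolls (10+9+1) = 20. Cumulative: 130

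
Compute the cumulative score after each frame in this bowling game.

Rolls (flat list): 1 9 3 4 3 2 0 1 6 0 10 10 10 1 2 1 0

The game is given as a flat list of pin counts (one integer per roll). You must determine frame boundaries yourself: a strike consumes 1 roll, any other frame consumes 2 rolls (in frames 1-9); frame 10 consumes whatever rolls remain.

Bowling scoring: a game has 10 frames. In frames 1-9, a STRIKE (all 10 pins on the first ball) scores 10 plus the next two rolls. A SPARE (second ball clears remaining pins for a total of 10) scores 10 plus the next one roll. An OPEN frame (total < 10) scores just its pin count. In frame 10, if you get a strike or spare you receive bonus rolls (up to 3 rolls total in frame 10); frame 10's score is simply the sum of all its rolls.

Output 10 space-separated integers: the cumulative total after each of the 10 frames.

Answer: 13 20 25 26 32 62 83 96 99 100

Derivation:
Frame 1: SPARE (1+9=10). 10 + next roll (3) = 13. Cumulative: 13
Frame 2: OPEN (3+4=7). Cumulative: 20
Frame 3: OPEN (3+2=5). Cumulative: 25
Frame 4: OPEN (0+1=1). Cumulative: 26
Frame 5: OPEN (6+0=6). Cumulative: 32
Frame 6: STRIKE. 10 + next two rolls (10+10) = 30. Cumulative: 62
Frame 7: STRIKE. 10 + next two rolls (10+1) = 21. Cumulative: 83
Frame 8: STRIKE. 10 + next two rolls (1+2) = 13. Cumulative: 96
Frame 9: OPEN (1+2=3). Cumulative: 99
Frame 10: OPEN. Sum of all frame-10 rolls (1+0) = 1. Cumulative: 100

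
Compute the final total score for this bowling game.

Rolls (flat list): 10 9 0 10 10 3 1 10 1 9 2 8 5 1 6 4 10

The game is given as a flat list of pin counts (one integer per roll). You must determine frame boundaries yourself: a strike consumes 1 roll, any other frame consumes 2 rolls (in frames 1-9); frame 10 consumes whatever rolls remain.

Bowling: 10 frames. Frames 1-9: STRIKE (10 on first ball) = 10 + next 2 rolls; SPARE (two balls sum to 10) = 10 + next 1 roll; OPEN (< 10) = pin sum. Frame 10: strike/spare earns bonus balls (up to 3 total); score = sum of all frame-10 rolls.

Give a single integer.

Frame 1: STRIKE. 10 + next two rolls (9+0) = 19. Cumulative: 19
Frame 2: OPEN (9+0=9). Cumulative: 28
Frame 3: STRIKE. 10 + next two rolls (10+3) = 23. Cumulative: 51
Frame 4: STRIKE. 10 + next two rolls (3+1) = 14. Cumulative: 65
Frame 5: OPEN (3+1=4). Cumulative: 69
Frame 6: STRIKE. 10 + next two rolls (1+9) = 20. Cumulative: 89
Frame 7: SPARE (1+9=10). 10 + next roll (2) = 12. Cumulative: 101
Frame 8: SPARE (2+8=10). 10 + next roll (5) = 15. Cumulative: 116
Frame 9: OPEN (5+1=6). Cumulative: 122
Frame 10: SPARE. Sum of all frame-10 rolls (6+4+10) = 20. Cumulative: 142

Answer: 142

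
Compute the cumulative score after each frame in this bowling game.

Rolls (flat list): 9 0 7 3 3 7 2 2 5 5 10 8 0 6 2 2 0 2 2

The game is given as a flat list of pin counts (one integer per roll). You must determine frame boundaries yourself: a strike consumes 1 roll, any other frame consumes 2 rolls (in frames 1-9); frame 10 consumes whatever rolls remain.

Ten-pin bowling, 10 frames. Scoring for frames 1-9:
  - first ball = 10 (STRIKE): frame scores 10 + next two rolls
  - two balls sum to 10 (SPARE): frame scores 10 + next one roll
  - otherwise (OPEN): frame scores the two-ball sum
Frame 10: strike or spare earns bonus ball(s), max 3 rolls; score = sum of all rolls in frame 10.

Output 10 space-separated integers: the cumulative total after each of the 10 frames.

Frame 1: OPEN (9+0=9). Cumulative: 9
Frame 2: SPARE (7+3=10). 10 + next roll (3) = 13. Cumulative: 22
Frame 3: SPARE (3+7=10). 10 + next roll (2) = 12. Cumulative: 34
Frame 4: OPEN (2+2=4). Cumulative: 38
Frame 5: SPARE (5+5=10). 10 + next roll (10) = 20. Cumulative: 58
Frame 6: STRIKE. 10 + next two rolls (8+0) = 18. Cumulative: 76
Frame 7: OPEN (8+0=8). Cumulative: 84
Frame 8: OPEN (6+2=8). Cumulative: 92
Frame 9: OPEN (2+0=2). Cumulative: 94
Frame 10: OPEN. Sum of all frame-10 rolls (2+2) = 4. Cumulative: 98

Answer: 9 22 34 38 58 76 84 92 94 98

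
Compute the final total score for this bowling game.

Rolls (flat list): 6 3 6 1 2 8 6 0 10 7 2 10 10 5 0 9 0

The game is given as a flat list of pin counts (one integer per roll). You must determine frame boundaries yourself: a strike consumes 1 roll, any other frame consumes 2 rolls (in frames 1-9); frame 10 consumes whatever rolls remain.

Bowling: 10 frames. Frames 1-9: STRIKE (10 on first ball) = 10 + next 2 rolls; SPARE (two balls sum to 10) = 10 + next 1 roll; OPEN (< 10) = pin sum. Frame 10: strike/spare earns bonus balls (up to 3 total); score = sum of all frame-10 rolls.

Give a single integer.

Frame 1: OPEN (6+3=9). Cumulative: 9
Frame 2: OPEN (6+1=7). Cumulative: 16
Frame 3: SPARE (2+8=10). 10 + next roll (6) = 16. Cumulative: 32
Frame 4: OPEN (6+0=6). Cumulative: 38
Frame 5: STRIKE. 10 + next two rolls (7+2) = 19. Cumulative: 57
Frame 6: OPEN (7+2=9). Cumulative: 66
Frame 7: STRIKE. 10 + next two rolls (10+5) = 25. Cumulative: 91
Frame 8: STRIKE. 10 + next two rolls (5+0) = 15. Cumulative: 106
Frame 9: OPEN (5+0=5). Cumulative: 111
Frame 10: OPEN. Sum of all frame-10 rolls (9+0) = 9. Cumulative: 120

Answer: 120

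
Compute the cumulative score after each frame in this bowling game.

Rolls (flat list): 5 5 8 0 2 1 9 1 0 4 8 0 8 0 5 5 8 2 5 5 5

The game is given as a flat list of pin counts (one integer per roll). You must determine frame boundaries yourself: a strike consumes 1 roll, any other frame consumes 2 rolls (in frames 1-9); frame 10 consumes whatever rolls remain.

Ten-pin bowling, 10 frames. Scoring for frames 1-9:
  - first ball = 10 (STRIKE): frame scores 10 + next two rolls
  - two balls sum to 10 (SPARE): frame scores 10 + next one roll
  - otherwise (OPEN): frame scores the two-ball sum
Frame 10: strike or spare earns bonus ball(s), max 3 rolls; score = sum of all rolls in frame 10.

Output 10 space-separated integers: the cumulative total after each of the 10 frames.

Frame 1: SPARE (5+5=10). 10 + next roll (8) = 18. Cumulative: 18
Frame 2: OPEN (8+0=8). Cumulative: 26
Frame 3: OPEN (2+1=3). Cumulative: 29
Frame 4: SPARE (9+1=10). 10 + next roll (0) = 10. Cumulative: 39
Frame 5: OPEN (0+4=4). Cumulative: 43
Frame 6: OPEN (8+0=8). Cumulative: 51
Frame 7: OPEN (8+0=8). Cumulative: 59
Frame 8: SPARE (5+5=10). 10 + next roll (8) = 18. Cumulative: 77
Frame 9: SPARE (8+2=10). 10 + next roll (5) = 15. Cumulative: 92
Frame 10: SPARE. Sum of all frame-10 rolls (5+5+5) = 15. Cumulative: 107

Answer: 18 26 29 39 43 51 59 77 92 107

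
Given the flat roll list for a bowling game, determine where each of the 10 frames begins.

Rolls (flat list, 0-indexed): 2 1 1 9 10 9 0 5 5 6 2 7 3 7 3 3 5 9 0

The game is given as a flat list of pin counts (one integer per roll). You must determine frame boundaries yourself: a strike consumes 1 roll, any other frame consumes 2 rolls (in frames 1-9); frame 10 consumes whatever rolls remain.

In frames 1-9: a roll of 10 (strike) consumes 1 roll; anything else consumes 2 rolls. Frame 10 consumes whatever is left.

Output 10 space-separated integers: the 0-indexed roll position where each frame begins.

Answer: 0 2 4 5 7 9 11 13 15 17

Derivation:
Frame 1 starts at roll index 0: rolls=2,1 (sum=3), consumes 2 rolls
Frame 2 starts at roll index 2: rolls=1,9 (sum=10), consumes 2 rolls
Frame 3 starts at roll index 4: roll=10 (strike), consumes 1 roll
Frame 4 starts at roll index 5: rolls=9,0 (sum=9), consumes 2 rolls
Frame 5 starts at roll index 7: rolls=5,5 (sum=10), consumes 2 rolls
Frame 6 starts at roll index 9: rolls=6,2 (sum=8), consumes 2 rolls
Frame 7 starts at roll index 11: rolls=7,3 (sum=10), consumes 2 rolls
Frame 8 starts at roll index 13: rolls=7,3 (sum=10), consumes 2 rolls
Frame 9 starts at roll index 15: rolls=3,5 (sum=8), consumes 2 rolls
Frame 10 starts at roll index 17: 2 remaining rolls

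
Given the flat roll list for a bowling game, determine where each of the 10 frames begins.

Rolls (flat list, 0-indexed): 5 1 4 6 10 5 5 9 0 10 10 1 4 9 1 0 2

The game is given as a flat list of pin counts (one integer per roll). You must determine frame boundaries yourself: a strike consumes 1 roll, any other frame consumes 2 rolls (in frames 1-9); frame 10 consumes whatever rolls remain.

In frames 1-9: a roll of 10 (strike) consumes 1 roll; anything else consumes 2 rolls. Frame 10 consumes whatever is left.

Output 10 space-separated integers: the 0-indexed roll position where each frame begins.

Answer: 0 2 4 5 7 9 10 11 13 15

Derivation:
Frame 1 starts at roll index 0: rolls=5,1 (sum=6), consumes 2 rolls
Frame 2 starts at roll index 2: rolls=4,6 (sum=10), consumes 2 rolls
Frame 3 starts at roll index 4: roll=10 (strike), consumes 1 roll
Frame 4 starts at roll index 5: rolls=5,5 (sum=10), consumes 2 rolls
Frame 5 starts at roll index 7: rolls=9,0 (sum=9), consumes 2 rolls
Frame 6 starts at roll index 9: roll=10 (strike), consumes 1 roll
Frame 7 starts at roll index 10: roll=10 (strike), consumes 1 roll
Frame 8 starts at roll index 11: rolls=1,4 (sum=5), consumes 2 rolls
Frame 9 starts at roll index 13: rolls=9,1 (sum=10), consumes 2 rolls
Frame 10 starts at roll index 15: 2 remaining rolls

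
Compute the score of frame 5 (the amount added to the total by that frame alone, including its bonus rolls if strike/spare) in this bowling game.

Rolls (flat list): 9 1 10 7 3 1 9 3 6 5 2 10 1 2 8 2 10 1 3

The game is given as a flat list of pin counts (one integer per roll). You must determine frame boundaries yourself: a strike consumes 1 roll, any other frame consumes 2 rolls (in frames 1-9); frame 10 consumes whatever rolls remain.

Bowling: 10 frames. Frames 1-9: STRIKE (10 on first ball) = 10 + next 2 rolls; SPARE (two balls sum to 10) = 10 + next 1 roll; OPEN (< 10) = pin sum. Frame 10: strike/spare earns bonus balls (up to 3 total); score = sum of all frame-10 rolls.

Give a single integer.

Frame 1: SPARE (9+1=10). 10 + next roll (10) = 20. Cumulative: 20
Frame 2: STRIKE. 10 + next two rolls (7+3) = 20. Cumulative: 40
Frame 3: SPARE (7+3=10). 10 + next roll (1) = 11. Cumulative: 51
Frame 4: SPARE (1+9=10). 10 + next roll (3) = 13. Cumulative: 64
Frame 5: OPEN (3+6=9). Cumulative: 73
Frame 6: OPEN (5+2=7). Cumulative: 80
Frame 7: STRIKE. 10 + next two rolls (1+2) = 13. Cumulative: 93

Answer: 9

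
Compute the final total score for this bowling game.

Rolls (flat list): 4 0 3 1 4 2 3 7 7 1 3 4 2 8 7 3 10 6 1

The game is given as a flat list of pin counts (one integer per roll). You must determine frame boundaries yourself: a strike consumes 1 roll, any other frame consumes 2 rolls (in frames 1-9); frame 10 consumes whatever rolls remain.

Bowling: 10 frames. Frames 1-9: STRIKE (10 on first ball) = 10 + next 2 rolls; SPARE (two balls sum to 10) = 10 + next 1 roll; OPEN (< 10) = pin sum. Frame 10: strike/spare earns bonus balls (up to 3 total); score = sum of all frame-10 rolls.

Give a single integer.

Answer: 107

Derivation:
Frame 1: OPEN (4+0=4). Cumulative: 4
Frame 2: OPEN (3+1=4). Cumulative: 8
Frame 3: OPEN (4+2=6). Cumulative: 14
Frame 4: SPARE (3+7=10). 10 + next roll (7) = 17. Cumulative: 31
Frame 5: OPEN (7+1=8). Cumulative: 39
Frame 6: OPEN (3+4=7). Cumulative: 46
Frame 7: SPARE (2+8=10). 10 + next roll (7) = 17. Cumulative: 63
Frame 8: SPARE (7+3=10). 10 + next roll (10) = 20. Cumulative: 83
Frame 9: STRIKE. 10 + next two rolls (6+1) = 17. Cumulative: 100
Frame 10: OPEN. Sum of all frame-10 rolls (6+1) = 7. Cumulative: 107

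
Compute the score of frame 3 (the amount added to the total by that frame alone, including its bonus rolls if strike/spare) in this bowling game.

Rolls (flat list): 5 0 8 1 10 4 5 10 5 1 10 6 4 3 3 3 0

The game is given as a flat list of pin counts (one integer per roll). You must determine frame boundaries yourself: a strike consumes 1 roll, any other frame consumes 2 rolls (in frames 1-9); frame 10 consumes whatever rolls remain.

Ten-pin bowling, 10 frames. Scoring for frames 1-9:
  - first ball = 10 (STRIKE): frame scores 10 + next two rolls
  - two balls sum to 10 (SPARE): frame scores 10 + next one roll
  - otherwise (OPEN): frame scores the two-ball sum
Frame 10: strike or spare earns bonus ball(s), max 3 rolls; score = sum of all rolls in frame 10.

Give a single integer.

Answer: 19

Derivation:
Frame 1: OPEN (5+0=5). Cumulative: 5
Frame 2: OPEN (8+1=9). Cumulative: 14
Frame 3: STRIKE. 10 + next two rolls (4+5) = 19. Cumulative: 33
Frame 4: OPEN (4+5=9). Cumulative: 42
Frame 5: STRIKE. 10 + next two rolls (5+1) = 16. Cumulative: 58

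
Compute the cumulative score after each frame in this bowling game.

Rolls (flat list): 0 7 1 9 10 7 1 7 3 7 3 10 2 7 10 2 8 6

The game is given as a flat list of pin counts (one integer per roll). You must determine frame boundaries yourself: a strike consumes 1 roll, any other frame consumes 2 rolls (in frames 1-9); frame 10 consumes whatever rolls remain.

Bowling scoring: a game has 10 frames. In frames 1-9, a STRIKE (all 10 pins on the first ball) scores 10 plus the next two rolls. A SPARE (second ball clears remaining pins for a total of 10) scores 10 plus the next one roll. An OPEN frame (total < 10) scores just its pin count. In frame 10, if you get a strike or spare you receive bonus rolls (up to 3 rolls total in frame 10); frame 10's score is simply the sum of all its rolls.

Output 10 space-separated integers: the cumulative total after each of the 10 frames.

Frame 1: OPEN (0+7=7). Cumulative: 7
Frame 2: SPARE (1+9=10). 10 + next roll (10) = 20. Cumulative: 27
Frame 3: STRIKE. 10 + next two rolls (7+1) = 18. Cumulative: 45
Frame 4: OPEN (7+1=8). Cumulative: 53
Frame 5: SPARE (7+3=10). 10 + next roll (7) = 17. Cumulative: 70
Frame 6: SPARE (7+3=10). 10 + next roll (10) = 20. Cumulative: 90
Frame 7: STRIKE. 10 + next two rolls (2+7) = 19. Cumulative: 109
Frame 8: OPEN (2+7=9). Cumulative: 118
Frame 9: STRIKE. 10 + next two rolls (2+8) = 20. Cumulative: 138
Frame 10: SPARE. Sum of all frame-10 rolls (2+8+6) = 16. Cumulative: 154

Answer: 7 27 45 53 70 90 109 118 138 154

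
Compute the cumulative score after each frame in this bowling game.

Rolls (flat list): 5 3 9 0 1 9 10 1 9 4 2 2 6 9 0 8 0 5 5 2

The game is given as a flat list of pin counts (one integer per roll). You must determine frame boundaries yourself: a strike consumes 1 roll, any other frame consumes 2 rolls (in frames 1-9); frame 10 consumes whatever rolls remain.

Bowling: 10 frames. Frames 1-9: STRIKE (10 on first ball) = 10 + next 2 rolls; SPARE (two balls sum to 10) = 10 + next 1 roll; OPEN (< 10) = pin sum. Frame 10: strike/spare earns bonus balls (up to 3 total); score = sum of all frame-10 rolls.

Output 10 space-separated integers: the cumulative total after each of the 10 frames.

Answer: 8 17 37 57 71 77 85 94 102 114

Derivation:
Frame 1: OPEN (5+3=8). Cumulative: 8
Frame 2: OPEN (9+0=9). Cumulative: 17
Frame 3: SPARE (1+9=10). 10 + next roll (10) = 20. Cumulative: 37
Frame 4: STRIKE. 10 + next two rolls (1+9) = 20. Cumulative: 57
Frame 5: SPARE (1+9=10). 10 + next roll (4) = 14. Cumulative: 71
Frame 6: OPEN (4+2=6). Cumulative: 77
Frame 7: OPEN (2+6=8). Cumulative: 85
Frame 8: OPEN (9+0=9). Cumulative: 94
Frame 9: OPEN (8+0=8). Cumulative: 102
Frame 10: SPARE. Sum of all frame-10 rolls (5+5+2) = 12. Cumulative: 114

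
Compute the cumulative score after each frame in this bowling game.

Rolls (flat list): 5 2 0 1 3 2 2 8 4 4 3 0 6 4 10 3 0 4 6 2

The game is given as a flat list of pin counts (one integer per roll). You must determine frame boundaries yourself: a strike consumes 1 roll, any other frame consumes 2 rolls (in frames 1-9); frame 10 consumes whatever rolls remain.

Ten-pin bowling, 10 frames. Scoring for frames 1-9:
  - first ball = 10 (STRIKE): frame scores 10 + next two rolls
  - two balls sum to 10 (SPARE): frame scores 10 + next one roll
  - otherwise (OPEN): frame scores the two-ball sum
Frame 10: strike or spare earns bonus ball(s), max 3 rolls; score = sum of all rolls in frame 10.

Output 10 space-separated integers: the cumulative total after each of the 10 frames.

Answer: 7 8 13 27 35 38 58 71 74 86

Derivation:
Frame 1: OPEN (5+2=7). Cumulative: 7
Frame 2: OPEN (0+1=1). Cumulative: 8
Frame 3: OPEN (3+2=5). Cumulative: 13
Frame 4: SPARE (2+8=10). 10 + next roll (4) = 14. Cumulative: 27
Frame 5: OPEN (4+4=8). Cumulative: 35
Frame 6: OPEN (3+0=3). Cumulative: 38
Frame 7: SPARE (6+4=10). 10 + next roll (10) = 20. Cumulative: 58
Frame 8: STRIKE. 10 + next two rolls (3+0) = 13. Cumulative: 71
Frame 9: OPEN (3+0=3). Cumulative: 74
Frame 10: SPARE. Sum of all frame-10 rolls (4+6+2) = 12. Cumulative: 86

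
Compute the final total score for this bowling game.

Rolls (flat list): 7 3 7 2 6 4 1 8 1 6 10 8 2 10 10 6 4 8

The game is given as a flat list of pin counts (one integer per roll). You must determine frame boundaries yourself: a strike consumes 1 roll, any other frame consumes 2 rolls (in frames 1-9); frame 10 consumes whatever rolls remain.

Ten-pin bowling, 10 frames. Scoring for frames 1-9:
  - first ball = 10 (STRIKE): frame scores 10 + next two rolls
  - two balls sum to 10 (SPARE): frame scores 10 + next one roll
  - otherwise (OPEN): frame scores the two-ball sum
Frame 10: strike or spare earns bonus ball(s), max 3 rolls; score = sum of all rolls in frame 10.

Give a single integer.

Answer: 157

Derivation:
Frame 1: SPARE (7+3=10). 10 + next roll (7) = 17. Cumulative: 17
Frame 2: OPEN (7+2=9). Cumulative: 26
Frame 3: SPARE (6+4=10). 10 + next roll (1) = 11. Cumulative: 37
Frame 4: OPEN (1+8=9). Cumulative: 46
Frame 5: OPEN (1+6=7). Cumulative: 53
Frame 6: STRIKE. 10 + next two rolls (8+2) = 20. Cumulative: 73
Frame 7: SPARE (8+2=10). 10 + next roll (10) = 20. Cumulative: 93
Frame 8: STRIKE. 10 + next two rolls (10+6) = 26. Cumulative: 119
Frame 9: STRIKE. 10 + next two rolls (6+4) = 20. Cumulative: 139
Frame 10: SPARE. Sum of all frame-10 rolls (6+4+8) = 18. Cumulative: 157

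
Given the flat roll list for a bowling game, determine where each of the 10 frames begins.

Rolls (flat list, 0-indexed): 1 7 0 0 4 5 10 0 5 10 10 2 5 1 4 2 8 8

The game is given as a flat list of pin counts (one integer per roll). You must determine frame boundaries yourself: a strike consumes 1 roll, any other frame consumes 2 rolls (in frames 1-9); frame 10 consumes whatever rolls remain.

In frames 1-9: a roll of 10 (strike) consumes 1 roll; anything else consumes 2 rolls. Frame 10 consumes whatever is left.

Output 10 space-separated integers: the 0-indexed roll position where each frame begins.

Answer: 0 2 4 6 7 9 10 11 13 15

Derivation:
Frame 1 starts at roll index 0: rolls=1,7 (sum=8), consumes 2 rolls
Frame 2 starts at roll index 2: rolls=0,0 (sum=0), consumes 2 rolls
Frame 3 starts at roll index 4: rolls=4,5 (sum=9), consumes 2 rolls
Frame 4 starts at roll index 6: roll=10 (strike), consumes 1 roll
Frame 5 starts at roll index 7: rolls=0,5 (sum=5), consumes 2 rolls
Frame 6 starts at roll index 9: roll=10 (strike), consumes 1 roll
Frame 7 starts at roll index 10: roll=10 (strike), consumes 1 roll
Frame 8 starts at roll index 11: rolls=2,5 (sum=7), consumes 2 rolls
Frame 9 starts at roll index 13: rolls=1,4 (sum=5), consumes 2 rolls
Frame 10 starts at roll index 15: 3 remaining rolls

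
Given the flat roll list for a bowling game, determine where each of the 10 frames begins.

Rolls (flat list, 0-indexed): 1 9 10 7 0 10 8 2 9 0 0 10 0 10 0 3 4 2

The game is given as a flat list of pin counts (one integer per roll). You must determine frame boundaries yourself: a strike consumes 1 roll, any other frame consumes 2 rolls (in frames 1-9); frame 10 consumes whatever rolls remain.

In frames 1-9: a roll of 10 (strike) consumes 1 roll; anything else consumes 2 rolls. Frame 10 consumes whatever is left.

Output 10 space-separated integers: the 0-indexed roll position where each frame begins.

Answer: 0 2 3 5 6 8 10 12 14 16

Derivation:
Frame 1 starts at roll index 0: rolls=1,9 (sum=10), consumes 2 rolls
Frame 2 starts at roll index 2: roll=10 (strike), consumes 1 roll
Frame 3 starts at roll index 3: rolls=7,0 (sum=7), consumes 2 rolls
Frame 4 starts at roll index 5: roll=10 (strike), consumes 1 roll
Frame 5 starts at roll index 6: rolls=8,2 (sum=10), consumes 2 rolls
Frame 6 starts at roll index 8: rolls=9,0 (sum=9), consumes 2 rolls
Frame 7 starts at roll index 10: rolls=0,10 (sum=10), consumes 2 rolls
Frame 8 starts at roll index 12: rolls=0,10 (sum=10), consumes 2 rolls
Frame 9 starts at roll index 14: rolls=0,3 (sum=3), consumes 2 rolls
Frame 10 starts at roll index 16: 2 remaining rolls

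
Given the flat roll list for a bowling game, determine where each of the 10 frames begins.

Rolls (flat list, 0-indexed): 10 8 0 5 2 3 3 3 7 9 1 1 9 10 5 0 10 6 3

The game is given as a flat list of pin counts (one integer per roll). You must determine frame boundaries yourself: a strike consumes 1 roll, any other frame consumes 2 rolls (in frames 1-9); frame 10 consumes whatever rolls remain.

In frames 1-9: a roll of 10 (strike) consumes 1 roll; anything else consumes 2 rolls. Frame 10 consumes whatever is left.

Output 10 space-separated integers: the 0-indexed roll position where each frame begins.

Frame 1 starts at roll index 0: roll=10 (strike), consumes 1 roll
Frame 2 starts at roll index 1: rolls=8,0 (sum=8), consumes 2 rolls
Frame 3 starts at roll index 3: rolls=5,2 (sum=7), consumes 2 rolls
Frame 4 starts at roll index 5: rolls=3,3 (sum=6), consumes 2 rolls
Frame 5 starts at roll index 7: rolls=3,7 (sum=10), consumes 2 rolls
Frame 6 starts at roll index 9: rolls=9,1 (sum=10), consumes 2 rolls
Frame 7 starts at roll index 11: rolls=1,9 (sum=10), consumes 2 rolls
Frame 8 starts at roll index 13: roll=10 (strike), consumes 1 roll
Frame 9 starts at roll index 14: rolls=5,0 (sum=5), consumes 2 rolls
Frame 10 starts at roll index 16: 3 remaining rolls

Answer: 0 1 3 5 7 9 11 13 14 16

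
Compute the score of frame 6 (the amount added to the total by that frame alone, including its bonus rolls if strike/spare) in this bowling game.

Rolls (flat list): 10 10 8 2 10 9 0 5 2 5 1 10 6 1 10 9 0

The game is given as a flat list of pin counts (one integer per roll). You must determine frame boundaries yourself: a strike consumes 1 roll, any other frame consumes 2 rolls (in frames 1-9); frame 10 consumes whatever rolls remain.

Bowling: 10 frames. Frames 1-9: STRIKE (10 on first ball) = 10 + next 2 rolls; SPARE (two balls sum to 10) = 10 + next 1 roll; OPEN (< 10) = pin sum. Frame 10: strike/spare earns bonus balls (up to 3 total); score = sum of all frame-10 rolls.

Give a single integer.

Answer: 7

Derivation:
Frame 1: STRIKE. 10 + next two rolls (10+8) = 28. Cumulative: 28
Frame 2: STRIKE. 10 + next two rolls (8+2) = 20. Cumulative: 48
Frame 3: SPARE (8+2=10). 10 + next roll (10) = 20. Cumulative: 68
Frame 4: STRIKE. 10 + next two rolls (9+0) = 19. Cumulative: 87
Frame 5: OPEN (9+0=9). Cumulative: 96
Frame 6: OPEN (5+2=7). Cumulative: 103
Frame 7: OPEN (5+1=6). Cumulative: 109
Frame 8: STRIKE. 10 + next two rolls (6+1) = 17. Cumulative: 126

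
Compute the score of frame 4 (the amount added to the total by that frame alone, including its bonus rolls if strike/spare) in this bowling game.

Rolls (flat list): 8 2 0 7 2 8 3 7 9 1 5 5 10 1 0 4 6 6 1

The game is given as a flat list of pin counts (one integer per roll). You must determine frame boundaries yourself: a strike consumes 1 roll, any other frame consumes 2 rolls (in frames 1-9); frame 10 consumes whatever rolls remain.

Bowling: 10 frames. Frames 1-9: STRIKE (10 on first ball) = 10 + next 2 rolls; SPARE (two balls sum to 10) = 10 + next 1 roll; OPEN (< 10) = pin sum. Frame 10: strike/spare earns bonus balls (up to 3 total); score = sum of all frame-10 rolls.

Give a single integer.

Answer: 19

Derivation:
Frame 1: SPARE (8+2=10). 10 + next roll (0) = 10. Cumulative: 10
Frame 2: OPEN (0+7=7). Cumulative: 17
Frame 3: SPARE (2+8=10). 10 + next roll (3) = 13. Cumulative: 30
Frame 4: SPARE (3+7=10). 10 + next roll (9) = 19. Cumulative: 49
Frame 5: SPARE (9+1=10). 10 + next roll (5) = 15. Cumulative: 64
Frame 6: SPARE (5+5=10). 10 + next roll (10) = 20. Cumulative: 84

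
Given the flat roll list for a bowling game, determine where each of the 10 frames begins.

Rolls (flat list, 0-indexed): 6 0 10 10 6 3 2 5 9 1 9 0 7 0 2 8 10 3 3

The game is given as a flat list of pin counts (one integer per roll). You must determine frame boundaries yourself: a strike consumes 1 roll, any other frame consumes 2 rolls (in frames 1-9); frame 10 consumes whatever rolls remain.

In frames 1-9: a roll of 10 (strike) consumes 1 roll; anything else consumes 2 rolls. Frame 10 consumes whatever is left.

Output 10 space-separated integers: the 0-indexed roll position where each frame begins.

Answer: 0 2 3 4 6 8 10 12 14 16

Derivation:
Frame 1 starts at roll index 0: rolls=6,0 (sum=6), consumes 2 rolls
Frame 2 starts at roll index 2: roll=10 (strike), consumes 1 roll
Frame 3 starts at roll index 3: roll=10 (strike), consumes 1 roll
Frame 4 starts at roll index 4: rolls=6,3 (sum=9), consumes 2 rolls
Frame 5 starts at roll index 6: rolls=2,5 (sum=7), consumes 2 rolls
Frame 6 starts at roll index 8: rolls=9,1 (sum=10), consumes 2 rolls
Frame 7 starts at roll index 10: rolls=9,0 (sum=9), consumes 2 rolls
Frame 8 starts at roll index 12: rolls=7,0 (sum=7), consumes 2 rolls
Frame 9 starts at roll index 14: rolls=2,8 (sum=10), consumes 2 rolls
Frame 10 starts at roll index 16: 3 remaining rolls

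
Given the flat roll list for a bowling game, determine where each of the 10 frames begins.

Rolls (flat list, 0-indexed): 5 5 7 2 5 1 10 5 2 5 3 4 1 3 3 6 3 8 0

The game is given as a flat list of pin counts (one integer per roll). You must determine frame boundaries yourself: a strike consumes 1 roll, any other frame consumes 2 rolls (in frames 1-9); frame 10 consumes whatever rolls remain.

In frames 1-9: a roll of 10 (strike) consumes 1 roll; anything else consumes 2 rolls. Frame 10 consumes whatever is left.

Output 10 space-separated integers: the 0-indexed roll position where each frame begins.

Answer: 0 2 4 6 7 9 11 13 15 17

Derivation:
Frame 1 starts at roll index 0: rolls=5,5 (sum=10), consumes 2 rolls
Frame 2 starts at roll index 2: rolls=7,2 (sum=9), consumes 2 rolls
Frame 3 starts at roll index 4: rolls=5,1 (sum=6), consumes 2 rolls
Frame 4 starts at roll index 6: roll=10 (strike), consumes 1 roll
Frame 5 starts at roll index 7: rolls=5,2 (sum=7), consumes 2 rolls
Frame 6 starts at roll index 9: rolls=5,3 (sum=8), consumes 2 rolls
Frame 7 starts at roll index 11: rolls=4,1 (sum=5), consumes 2 rolls
Frame 8 starts at roll index 13: rolls=3,3 (sum=6), consumes 2 rolls
Frame 9 starts at roll index 15: rolls=6,3 (sum=9), consumes 2 rolls
Frame 10 starts at roll index 17: 2 remaining rolls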